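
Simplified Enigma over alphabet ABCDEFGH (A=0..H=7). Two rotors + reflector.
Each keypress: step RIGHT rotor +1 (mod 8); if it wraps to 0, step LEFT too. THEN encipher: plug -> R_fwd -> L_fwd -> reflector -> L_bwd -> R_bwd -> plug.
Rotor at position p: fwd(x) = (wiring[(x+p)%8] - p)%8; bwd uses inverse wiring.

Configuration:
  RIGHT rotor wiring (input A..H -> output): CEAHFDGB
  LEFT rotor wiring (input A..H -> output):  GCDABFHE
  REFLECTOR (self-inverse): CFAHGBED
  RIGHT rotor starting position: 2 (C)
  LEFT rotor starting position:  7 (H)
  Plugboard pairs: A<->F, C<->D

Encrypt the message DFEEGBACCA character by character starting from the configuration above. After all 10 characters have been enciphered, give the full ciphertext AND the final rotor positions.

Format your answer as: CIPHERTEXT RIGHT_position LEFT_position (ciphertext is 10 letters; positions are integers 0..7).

Char 1 ('D'): step: R->3, L=7; D->plug->C->R->A->L->F->refl->B->L'->E->R'->A->plug->F
Char 2 ('F'): step: R->4, L=7; F->plug->A->R->B->L->H->refl->D->L'->C->R'->C->plug->D
Char 3 ('E'): step: R->5, L=7; E->plug->E->R->H->L->A->refl->C->L'->F->R'->D->plug->C
Char 4 ('E'): step: R->6, L=7; E->plug->E->R->C->L->D->refl->H->L'->B->R'->F->plug->A
Char 5 ('G'): step: R->7, L=7; G->plug->G->R->E->L->B->refl->F->L'->A->R'->E->plug->E
Char 6 ('B'): step: R->0, L->0 (L advanced); B->plug->B->R->E->L->B->refl->F->L'->F->R'->E->plug->E
Char 7 ('A'): step: R->1, L=0; A->plug->F->R->F->L->F->refl->B->L'->E->R'->D->plug->C
Char 8 ('C'): step: R->2, L=0; C->plug->D->R->B->L->C->refl->A->L'->D->R'->C->plug->D
Char 9 ('C'): step: R->3, L=0; C->plug->D->R->D->L->A->refl->C->L'->B->R'->G->plug->G
Char 10 ('A'): step: R->4, L=0; A->plug->F->R->A->L->G->refl->E->L'->H->R'->B->plug->B
Final: ciphertext=FDCAEECDGB, RIGHT=4, LEFT=0

Answer: FDCAEECDGB 4 0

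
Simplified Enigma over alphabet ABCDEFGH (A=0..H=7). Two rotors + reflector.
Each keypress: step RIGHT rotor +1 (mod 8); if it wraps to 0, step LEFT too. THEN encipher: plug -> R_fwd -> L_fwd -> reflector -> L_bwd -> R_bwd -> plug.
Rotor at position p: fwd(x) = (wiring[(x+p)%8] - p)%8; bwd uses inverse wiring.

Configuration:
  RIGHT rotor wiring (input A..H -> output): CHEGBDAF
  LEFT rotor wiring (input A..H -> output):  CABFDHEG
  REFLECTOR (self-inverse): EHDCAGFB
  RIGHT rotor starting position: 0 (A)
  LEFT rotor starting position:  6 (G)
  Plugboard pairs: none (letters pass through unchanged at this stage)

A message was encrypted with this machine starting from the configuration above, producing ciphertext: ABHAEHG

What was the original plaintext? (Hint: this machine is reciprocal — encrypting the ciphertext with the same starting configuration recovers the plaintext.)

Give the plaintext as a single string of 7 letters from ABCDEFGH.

Answer: DFEBGBB

Derivation:
Char 1 ('A'): step: R->1, L=6; A->plug->A->R->G->L->F->refl->G->L'->A->R'->D->plug->D
Char 2 ('B'): step: R->2, L=6; B->plug->B->R->E->L->D->refl->C->L'->D->R'->F->plug->F
Char 3 ('H'): step: R->3, L=6; H->plug->H->R->B->L->A->refl->E->L'->C->R'->E->plug->E
Char 4 ('A'): step: R->4, L=6; A->plug->A->R->F->L->H->refl->B->L'->H->R'->B->plug->B
Char 5 ('E'): step: R->5, L=6; E->plug->E->R->C->L->E->refl->A->L'->B->R'->G->plug->G
Char 6 ('H'): step: R->6, L=6; H->plug->H->R->F->L->H->refl->B->L'->H->R'->B->plug->B
Char 7 ('G'): step: R->7, L=6; G->plug->G->R->E->L->D->refl->C->L'->D->R'->B->plug->B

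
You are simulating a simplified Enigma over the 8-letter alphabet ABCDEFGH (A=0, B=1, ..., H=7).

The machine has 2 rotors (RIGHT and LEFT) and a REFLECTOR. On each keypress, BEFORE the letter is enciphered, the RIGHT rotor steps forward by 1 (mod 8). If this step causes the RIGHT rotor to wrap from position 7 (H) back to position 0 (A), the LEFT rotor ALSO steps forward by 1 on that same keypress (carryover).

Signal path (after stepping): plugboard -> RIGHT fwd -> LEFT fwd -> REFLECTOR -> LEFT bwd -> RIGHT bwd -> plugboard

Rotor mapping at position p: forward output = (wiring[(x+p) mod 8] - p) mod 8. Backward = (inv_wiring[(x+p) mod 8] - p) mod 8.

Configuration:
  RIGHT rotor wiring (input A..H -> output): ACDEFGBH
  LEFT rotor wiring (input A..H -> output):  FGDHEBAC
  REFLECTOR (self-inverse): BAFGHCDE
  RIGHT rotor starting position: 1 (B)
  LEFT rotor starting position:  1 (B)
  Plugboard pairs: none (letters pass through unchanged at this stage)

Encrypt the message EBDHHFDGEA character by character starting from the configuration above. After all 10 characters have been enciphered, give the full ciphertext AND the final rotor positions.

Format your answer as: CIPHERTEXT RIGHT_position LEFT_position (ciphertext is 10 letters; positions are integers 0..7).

Answer: FCBABDFDCB 3 2

Derivation:
Char 1 ('E'): step: R->2, L=1; E->plug->E->R->H->L->E->refl->H->L'->F->R'->F->plug->F
Char 2 ('B'): step: R->3, L=1; B->plug->B->R->C->L->G->refl->D->L'->D->R'->C->plug->C
Char 3 ('D'): step: R->4, L=1; D->plug->D->R->D->L->D->refl->G->L'->C->R'->B->plug->B
Char 4 ('H'): step: R->5, L=1; H->plug->H->R->A->L->F->refl->C->L'->B->R'->A->plug->A
Char 5 ('H'): step: R->6, L=1; H->plug->H->R->A->L->F->refl->C->L'->B->R'->B->plug->B
Char 6 ('F'): step: R->7, L=1; F->plug->F->R->G->L->B->refl->A->L'->E->R'->D->plug->D
Char 7 ('D'): step: R->0, L->2 (L advanced); D->plug->D->R->E->L->G->refl->D->L'->G->R'->F->plug->F
Char 8 ('G'): step: R->1, L=2; G->plug->G->R->G->L->D->refl->G->L'->E->R'->D->plug->D
Char 9 ('E'): step: R->2, L=2; E->plug->E->R->H->L->E->refl->H->L'->D->R'->C->plug->C
Char 10 ('A'): step: R->3, L=2; A->plug->A->R->B->L->F->refl->C->L'->C->R'->B->plug->B
Final: ciphertext=FCBABDFDCB, RIGHT=3, LEFT=2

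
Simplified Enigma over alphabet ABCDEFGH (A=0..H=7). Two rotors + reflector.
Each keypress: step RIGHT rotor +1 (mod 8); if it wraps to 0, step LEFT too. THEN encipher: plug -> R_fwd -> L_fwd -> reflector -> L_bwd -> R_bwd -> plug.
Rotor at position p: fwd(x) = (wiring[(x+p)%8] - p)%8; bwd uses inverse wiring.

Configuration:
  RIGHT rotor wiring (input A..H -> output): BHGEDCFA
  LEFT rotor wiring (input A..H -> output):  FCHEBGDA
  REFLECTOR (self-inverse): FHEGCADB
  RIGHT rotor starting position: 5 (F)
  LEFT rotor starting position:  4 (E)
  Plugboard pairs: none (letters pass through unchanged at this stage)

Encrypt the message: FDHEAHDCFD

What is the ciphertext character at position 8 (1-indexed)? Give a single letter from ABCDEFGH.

Char 1 ('F'): step: R->6, L=4; F->plug->F->R->G->L->D->refl->G->L'->F->R'->G->plug->G
Char 2 ('D'): step: R->7, L=4; D->plug->D->R->H->L->A->refl->F->L'->A->R'->C->plug->C
Char 3 ('H'): step: R->0, L->5 (L advanced); H->plug->H->R->A->L->B->refl->H->L'->G->R'->C->plug->C
Char 4 ('E'): step: R->1, L=5; E->plug->E->R->B->L->G->refl->D->L'->C->R'->D->plug->D
Char 5 ('A'): step: R->2, L=5; A->plug->A->R->E->L->F->refl->A->L'->D->R'->E->plug->E
Char 6 ('H'): step: R->3, L=5; H->plug->H->R->D->L->A->refl->F->L'->E->R'->G->plug->G
Char 7 ('D'): step: R->4, L=5; D->plug->D->R->E->L->F->refl->A->L'->D->R'->F->plug->F
Char 8 ('C'): step: R->5, L=5; C->plug->C->R->D->L->A->refl->F->L'->E->R'->D->plug->D

D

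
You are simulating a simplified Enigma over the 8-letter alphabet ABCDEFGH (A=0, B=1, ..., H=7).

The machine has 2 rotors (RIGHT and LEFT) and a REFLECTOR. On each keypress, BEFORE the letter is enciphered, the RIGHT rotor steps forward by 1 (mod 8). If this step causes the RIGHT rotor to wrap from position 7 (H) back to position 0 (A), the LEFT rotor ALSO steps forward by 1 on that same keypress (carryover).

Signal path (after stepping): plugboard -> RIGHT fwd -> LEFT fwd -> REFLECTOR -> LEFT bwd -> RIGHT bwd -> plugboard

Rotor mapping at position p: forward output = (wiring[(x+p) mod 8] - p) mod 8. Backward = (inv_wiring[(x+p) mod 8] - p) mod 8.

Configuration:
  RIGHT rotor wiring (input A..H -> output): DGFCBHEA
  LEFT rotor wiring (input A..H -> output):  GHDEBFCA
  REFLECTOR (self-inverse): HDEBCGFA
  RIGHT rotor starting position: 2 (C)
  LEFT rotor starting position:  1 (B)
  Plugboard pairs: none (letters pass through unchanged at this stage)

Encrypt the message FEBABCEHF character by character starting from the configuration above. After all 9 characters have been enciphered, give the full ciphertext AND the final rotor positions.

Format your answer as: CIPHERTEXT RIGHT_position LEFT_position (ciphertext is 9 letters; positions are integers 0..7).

Char 1 ('F'): step: R->3, L=1; F->plug->F->R->A->L->G->refl->F->L'->H->R'->A->plug->A
Char 2 ('E'): step: R->4, L=1; E->plug->E->R->H->L->F->refl->G->L'->A->R'->C->plug->C
Char 3 ('B'): step: R->5, L=1; B->plug->B->R->H->L->F->refl->G->L'->A->R'->F->plug->F
Char 4 ('A'): step: R->6, L=1; A->plug->A->R->G->L->H->refl->A->L'->D->R'->G->plug->G
Char 5 ('B'): step: R->7, L=1; B->plug->B->R->E->L->E->refl->C->L'->B->R'->A->plug->A
Char 6 ('C'): step: R->0, L->2 (L advanced); C->plug->C->R->F->L->G->refl->F->L'->H->R'->F->plug->F
Char 7 ('E'): step: R->1, L=2; E->plug->E->R->G->L->E->refl->C->L'->B->R'->C->plug->C
Char 8 ('H'): step: R->2, L=2; H->plug->H->R->E->L->A->refl->H->L'->C->R'->E->plug->E
Char 9 ('F'): step: R->3, L=2; F->plug->F->R->A->L->B->refl->D->L'->D->R'->G->plug->G
Final: ciphertext=ACFGAFCEG, RIGHT=3, LEFT=2

Answer: ACFGAFCEG 3 2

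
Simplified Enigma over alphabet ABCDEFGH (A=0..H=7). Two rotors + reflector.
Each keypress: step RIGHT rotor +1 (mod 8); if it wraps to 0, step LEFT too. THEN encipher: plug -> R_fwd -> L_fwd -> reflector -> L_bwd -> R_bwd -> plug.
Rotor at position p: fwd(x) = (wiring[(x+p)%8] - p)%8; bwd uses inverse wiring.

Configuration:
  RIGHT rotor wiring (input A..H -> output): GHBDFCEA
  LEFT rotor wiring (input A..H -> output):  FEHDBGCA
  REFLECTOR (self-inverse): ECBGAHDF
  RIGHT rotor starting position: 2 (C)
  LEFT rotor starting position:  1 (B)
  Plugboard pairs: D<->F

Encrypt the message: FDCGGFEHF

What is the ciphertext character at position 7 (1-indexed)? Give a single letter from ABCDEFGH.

Char 1 ('F'): step: R->3, L=1; F->plug->D->R->B->L->G->refl->D->L'->A->R'->A->plug->A
Char 2 ('D'): step: R->4, L=1; D->plug->F->R->D->L->A->refl->E->L'->H->R'->H->plug->H
Char 3 ('C'): step: R->5, L=1; C->plug->C->R->D->L->A->refl->E->L'->H->R'->B->plug->B
Char 4 ('G'): step: R->6, L=1; G->plug->G->R->H->L->E->refl->A->L'->D->R'->E->plug->E
Char 5 ('G'): step: R->7, L=1; G->plug->G->R->D->L->A->refl->E->L'->H->R'->B->plug->B
Char 6 ('F'): step: R->0, L->2 (L advanced); F->plug->D->R->D->L->E->refl->A->L'->E->R'->G->plug->G
Char 7 ('E'): step: R->1, L=2; E->plug->E->R->B->L->B->refl->C->L'->H->R'->G->plug->G

G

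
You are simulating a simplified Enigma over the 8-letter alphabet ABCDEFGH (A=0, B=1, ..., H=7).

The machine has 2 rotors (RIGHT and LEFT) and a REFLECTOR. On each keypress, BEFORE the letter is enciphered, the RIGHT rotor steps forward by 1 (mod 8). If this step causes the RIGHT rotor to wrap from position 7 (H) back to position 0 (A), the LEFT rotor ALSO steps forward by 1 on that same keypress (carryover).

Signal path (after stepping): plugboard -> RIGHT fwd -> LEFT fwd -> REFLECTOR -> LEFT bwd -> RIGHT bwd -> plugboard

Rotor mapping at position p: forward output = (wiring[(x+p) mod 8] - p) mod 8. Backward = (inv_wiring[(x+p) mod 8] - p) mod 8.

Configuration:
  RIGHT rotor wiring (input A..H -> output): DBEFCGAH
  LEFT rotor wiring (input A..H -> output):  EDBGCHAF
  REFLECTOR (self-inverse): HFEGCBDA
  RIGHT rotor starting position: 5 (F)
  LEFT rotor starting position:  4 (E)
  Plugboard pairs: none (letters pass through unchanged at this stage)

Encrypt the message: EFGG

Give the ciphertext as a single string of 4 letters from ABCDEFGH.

Char 1 ('E'): step: R->6, L=4; E->plug->E->R->G->L->F->refl->B->L'->D->R'->D->plug->D
Char 2 ('F'): step: R->7, L=4; F->plug->F->R->D->L->B->refl->F->L'->G->R'->E->plug->E
Char 3 ('G'): step: R->0, L->5 (L advanced); G->plug->G->R->A->L->C->refl->E->L'->F->R'->D->plug->D
Char 4 ('G'): step: R->1, L=5; G->plug->G->R->G->L->B->refl->F->L'->H->R'->F->plug->F

Answer: DEDF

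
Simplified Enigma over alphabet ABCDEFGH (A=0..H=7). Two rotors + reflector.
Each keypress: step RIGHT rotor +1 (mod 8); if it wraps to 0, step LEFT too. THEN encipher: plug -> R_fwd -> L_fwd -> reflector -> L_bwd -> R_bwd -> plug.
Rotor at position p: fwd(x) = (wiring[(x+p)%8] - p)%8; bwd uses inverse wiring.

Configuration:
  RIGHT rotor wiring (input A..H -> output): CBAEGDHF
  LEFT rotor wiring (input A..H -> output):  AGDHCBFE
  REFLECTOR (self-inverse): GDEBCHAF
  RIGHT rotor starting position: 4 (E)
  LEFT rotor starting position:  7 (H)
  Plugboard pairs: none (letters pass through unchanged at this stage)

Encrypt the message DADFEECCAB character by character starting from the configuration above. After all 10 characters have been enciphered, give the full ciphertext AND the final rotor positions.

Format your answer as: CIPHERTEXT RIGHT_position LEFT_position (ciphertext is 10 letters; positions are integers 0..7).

Answer: HHEEDBAEFC 6 0

Derivation:
Char 1 ('D'): step: R->5, L=7; D->plug->D->R->F->L->D->refl->B->L'->B->R'->H->plug->H
Char 2 ('A'): step: R->6, L=7; A->plug->A->R->B->L->B->refl->D->L'->F->R'->H->plug->H
Char 3 ('D'): step: R->7, L=7; D->plug->D->R->B->L->B->refl->D->L'->F->R'->E->plug->E
Char 4 ('F'): step: R->0, L->0 (L advanced); F->plug->F->R->D->L->H->refl->F->L'->G->R'->E->plug->E
Char 5 ('E'): step: R->1, L=0; E->plug->E->R->C->L->D->refl->B->L'->F->R'->D->plug->D
Char 6 ('E'): step: R->2, L=0; E->plug->E->R->F->L->B->refl->D->L'->C->R'->B->plug->B
Char 7 ('C'): step: R->3, L=0; C->plug->C->R->A->L->A->refl->G->L'->B->R'->A->plug->A
Char 8 ('C'): step: R->4, L=0; C->plug->C->R->D->L->H->refl->F->L'->G->R'->E->plug->E
Char 9 ('A'): step: R->5, L=0; A->plug->A->R->G->L->F->refl->H->L'->D->R'->F->plug->F
Char 10 ('B'): step: R->6, L=0; B->plug->B->R->H->L->E->refl->C->L'->E->R'->C->plug->C
Final: ciphertext=HHEEDBAEFC, RIGHT=6, LEFT=0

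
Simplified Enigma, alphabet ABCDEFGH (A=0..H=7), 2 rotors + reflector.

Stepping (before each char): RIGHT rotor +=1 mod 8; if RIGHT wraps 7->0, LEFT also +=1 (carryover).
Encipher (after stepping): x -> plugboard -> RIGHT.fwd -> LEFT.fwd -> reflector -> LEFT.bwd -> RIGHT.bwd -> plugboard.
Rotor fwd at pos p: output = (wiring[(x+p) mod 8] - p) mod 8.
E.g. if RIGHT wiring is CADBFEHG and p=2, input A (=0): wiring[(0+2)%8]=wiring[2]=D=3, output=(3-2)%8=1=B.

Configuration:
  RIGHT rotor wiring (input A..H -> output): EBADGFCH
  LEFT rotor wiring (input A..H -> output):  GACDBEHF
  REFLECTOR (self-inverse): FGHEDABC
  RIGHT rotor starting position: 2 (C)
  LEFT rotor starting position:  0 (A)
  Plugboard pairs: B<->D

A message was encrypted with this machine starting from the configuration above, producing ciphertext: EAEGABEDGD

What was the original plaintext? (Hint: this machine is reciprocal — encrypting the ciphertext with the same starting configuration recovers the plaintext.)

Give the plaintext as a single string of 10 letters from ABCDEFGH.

Char 1 ('E'): step: R->3, L=0; E->plug->E->R->E->L->B->refl->G->L'->A->R'->A->plug->A
Char 2 ('A'): step: R->4, L=0; A->plug->A->R->C->L->C->refl->H->L'->G->R'->C->plug->C
Char 3 ('E'): step: R->5, L=0; E->plug->E->R->E->L->B->refl->G->L'->A->R'->A->plug->A
Char 4 ('G'): step: R->6, L=0; G->plug->G->R->A->L->G->refl->B->L'->E->R'->A->plug->A
Char 5 ('A'): step: R->7, L=0; A->plug->A->R->A->L->G->refl->B->L'->E->R'->E->plug->E
Char 6 ('B'): step: R->0, L->1 (L advanced); B->plug->D->R->D->L->A->refl->F->L'->H->R'->H->plug->H
Char 7 ('E'): step: R->1, L=1; E->plug->E->R->E->L->D->refl->E->L'->G->R'->G->plug->G
Char 8 ('D'): step: R->2, L=1; D->plug->B->R->B->L->B->refl->G->L'->F->R'->F->plug->F
Char 9 ('G'): step: R->3, L=1; G->plug->G->R->G->L->E->refl->D->L'->E->R'->E->plug->E
Char 10 ('D'): step: R->4, L=1; D->plug->B->R->B->L->B->refl->G->L'->F->R'->F->plug->F

Answer: ACAAEHGFEF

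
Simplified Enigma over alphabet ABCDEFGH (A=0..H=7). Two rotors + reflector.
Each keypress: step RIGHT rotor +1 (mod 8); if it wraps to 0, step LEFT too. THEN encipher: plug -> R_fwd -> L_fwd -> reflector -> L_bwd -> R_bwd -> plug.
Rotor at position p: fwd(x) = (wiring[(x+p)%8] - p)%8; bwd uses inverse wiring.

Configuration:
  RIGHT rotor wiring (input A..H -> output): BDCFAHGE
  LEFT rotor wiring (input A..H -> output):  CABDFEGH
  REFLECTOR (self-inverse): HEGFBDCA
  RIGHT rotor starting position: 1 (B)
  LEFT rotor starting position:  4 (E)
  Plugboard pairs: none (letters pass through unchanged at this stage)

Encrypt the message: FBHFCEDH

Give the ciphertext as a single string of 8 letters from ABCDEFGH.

Answer: EGFGBDAD

Derivation:
Char 1 ('F'): step: R->2, L=4; F->plug->F->R->C->L->C->refl->G->L'->E->R'->E->plug->E
Char 2 ('B'): step: R->3, L=4; B->plug->B->R->F->L->E->refl->B->L'->A->R'->G->plug->G
Char 3 ('H'): step: R->4, L=4; H->plug->H->R->B->L->A->refl->H->L'->H->R'->F->plug->F
Char 4 ('F'): step: R->5, L=4; F->plug->F->R->F->L->E->refl->B->L'->A->R'->G->plug->G
Char 5 ('C'): step: R->6, L=4; C->plug->C->R->D->L->D->refl->F->L'->G->R'->B->plug->B
Char 6 ('E'): step: R->7, L=4; E->plug->E->R->G->L->F->refl->D->L'->D->R'->D->plug->D
Char 7 ('D'): step: R->0, L->5 (L advanced); D->plug->D->R->F->L->E->refl->B->L'->B->R'->A->plug->A
Char 8 ('H'): step: R->1, L=5; H->plug->H->R->A->L->H->refl->A->L'->H->R'->D->plug->D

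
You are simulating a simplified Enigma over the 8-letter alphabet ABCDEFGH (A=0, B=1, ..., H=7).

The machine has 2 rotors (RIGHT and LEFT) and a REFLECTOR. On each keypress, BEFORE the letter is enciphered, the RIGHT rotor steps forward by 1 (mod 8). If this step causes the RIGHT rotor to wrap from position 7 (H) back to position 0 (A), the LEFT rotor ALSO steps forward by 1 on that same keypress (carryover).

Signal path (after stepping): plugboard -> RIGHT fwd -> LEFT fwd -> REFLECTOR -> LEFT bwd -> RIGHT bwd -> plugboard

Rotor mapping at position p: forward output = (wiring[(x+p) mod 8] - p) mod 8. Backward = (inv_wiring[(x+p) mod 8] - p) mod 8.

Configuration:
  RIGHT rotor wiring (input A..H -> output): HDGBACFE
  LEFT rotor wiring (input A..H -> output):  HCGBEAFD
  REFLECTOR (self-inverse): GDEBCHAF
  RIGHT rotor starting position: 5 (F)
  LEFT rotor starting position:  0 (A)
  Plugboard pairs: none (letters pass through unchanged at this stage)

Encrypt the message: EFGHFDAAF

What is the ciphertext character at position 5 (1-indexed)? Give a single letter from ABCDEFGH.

Char 1 ('E'): step: R->6, L=0; E->plug->E->R->A->L->H->refl->F->L'->G->R'->B->plug->B
Char 2 ('F'): step: R->7, L=0; F->plug->F->R->B->L->C->refl->E->L'->E->R'->C->plug->C
Char 3 ('G'): step: R->0, L->1 (L advanced); G->plug->G->R->F->L->E->refl->C->L'->G->R'->C->plug->C
Char 4 ('H'): step: R->1, L=1; H->plug->H->R->G->L->C->refl->E->L'->F->R'->B->plug->B
Char 5 ('F'): step: R->2, L=1; F->plug->F->R->C->L->A->refl->G->L'->H->R'->B->plug->B

B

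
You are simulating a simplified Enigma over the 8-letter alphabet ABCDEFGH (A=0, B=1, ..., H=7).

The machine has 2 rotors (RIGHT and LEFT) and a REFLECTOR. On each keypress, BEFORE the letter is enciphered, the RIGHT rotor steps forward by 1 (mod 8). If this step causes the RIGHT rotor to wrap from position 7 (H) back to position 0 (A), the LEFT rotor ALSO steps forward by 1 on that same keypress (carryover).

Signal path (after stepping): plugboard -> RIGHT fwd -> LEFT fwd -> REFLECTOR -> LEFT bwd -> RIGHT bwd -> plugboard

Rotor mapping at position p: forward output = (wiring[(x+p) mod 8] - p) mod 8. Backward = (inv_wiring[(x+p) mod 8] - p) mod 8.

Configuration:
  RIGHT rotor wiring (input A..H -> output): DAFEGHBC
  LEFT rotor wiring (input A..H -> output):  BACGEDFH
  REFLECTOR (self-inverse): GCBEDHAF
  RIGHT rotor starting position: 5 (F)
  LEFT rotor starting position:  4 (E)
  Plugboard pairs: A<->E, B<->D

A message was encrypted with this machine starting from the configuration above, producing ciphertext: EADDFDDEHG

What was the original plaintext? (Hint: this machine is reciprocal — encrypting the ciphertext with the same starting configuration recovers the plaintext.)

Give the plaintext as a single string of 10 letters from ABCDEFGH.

Answer: CEGCGCFBGC

Derivation:
Char 1 ('E'): step: R->6, L=4; E->plug->A->R->D->L->D->refl->E->L'->F->R'->C->plug->C
Char 2 ('A'): step: R->7, L=4; A->plug->E->R->F->L->E->refl->D->L'->D->R'->A->plug->E
Char 3 ('D'): step: R->0, L->5 (L advanced); D->plug->B->R->A->L->G->refl->A->L'->B->R'->G->plug->G
Char 4 ('D'): step: R->1, L=5; D->plug->B->R->E->L->D->refl->E->L'->D->R'->C->plug->C
Char 5 ('F'): step: R->2, L=5; F->plug->F->R->A->L->G->refl->A->L'->B->R'->G->plug->G
Char 6 ('D'): step: R->3, L=5; D->plug->B->R->D->L->E->refl->D->L'->E->R'->C->plug->C
Char 7 ('D'): step: R->4, L=5; D->plug->B->R->D->L->E->refl->D->L'->E->R'->F->plug->F
Char 8 ('E'): step: R->5, L=5; E->plug->A->R->C->L->C->refl->B->L'->G->R'->D->plug->B
Char 9 ('H'): step: R->6, L=5; H->plug->H->R->B->L->A->refl->G->L'->A->R'->G->plug->G
Char 10 ('G'): step: R->7, L=5; G->plug->G->R->A->L->G->refl->A->L'->B->R'->C->plug->C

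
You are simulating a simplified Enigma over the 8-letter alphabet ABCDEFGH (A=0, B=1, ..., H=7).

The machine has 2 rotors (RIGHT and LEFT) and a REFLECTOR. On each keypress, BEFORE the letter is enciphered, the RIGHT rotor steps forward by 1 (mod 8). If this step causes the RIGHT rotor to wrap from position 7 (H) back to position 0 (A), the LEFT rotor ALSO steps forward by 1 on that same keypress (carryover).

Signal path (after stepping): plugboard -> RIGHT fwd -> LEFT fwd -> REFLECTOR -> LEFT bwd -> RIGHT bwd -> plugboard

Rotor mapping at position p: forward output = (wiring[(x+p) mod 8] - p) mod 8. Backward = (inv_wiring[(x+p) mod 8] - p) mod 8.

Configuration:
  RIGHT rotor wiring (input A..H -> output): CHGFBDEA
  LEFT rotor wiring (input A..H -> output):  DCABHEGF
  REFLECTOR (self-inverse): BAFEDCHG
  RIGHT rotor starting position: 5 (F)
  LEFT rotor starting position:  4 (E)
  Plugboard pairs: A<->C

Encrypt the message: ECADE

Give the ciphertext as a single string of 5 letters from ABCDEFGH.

Answer: CBDFD

Derivation:
Char 1 ('E'): step: R->6, L=4; E->plug->E->R->A->L->D->refl->E->L'->G->R'->A->plug->C
Char 2 ('C'): step: R->7, L=4; C->plug->A->R->B->L->A->refl->B->L'->D->R'->B->plug->B
Char 3 ('A'): step: R->0, L->5 (L advanced); A->plug->C->R->G->L->E->refl->D->L'->F->R'->D->plug->D
Char 4 ('D'): step: R->1, L=5; D->plug->D->R->A->L->H->refl->G->L'->D->R'->F->plug->F
Char 5 ('E'): step: R->2, L=5; E->plug->E->R->C->L->A->refl->B->L'->B->R'->D->plug->D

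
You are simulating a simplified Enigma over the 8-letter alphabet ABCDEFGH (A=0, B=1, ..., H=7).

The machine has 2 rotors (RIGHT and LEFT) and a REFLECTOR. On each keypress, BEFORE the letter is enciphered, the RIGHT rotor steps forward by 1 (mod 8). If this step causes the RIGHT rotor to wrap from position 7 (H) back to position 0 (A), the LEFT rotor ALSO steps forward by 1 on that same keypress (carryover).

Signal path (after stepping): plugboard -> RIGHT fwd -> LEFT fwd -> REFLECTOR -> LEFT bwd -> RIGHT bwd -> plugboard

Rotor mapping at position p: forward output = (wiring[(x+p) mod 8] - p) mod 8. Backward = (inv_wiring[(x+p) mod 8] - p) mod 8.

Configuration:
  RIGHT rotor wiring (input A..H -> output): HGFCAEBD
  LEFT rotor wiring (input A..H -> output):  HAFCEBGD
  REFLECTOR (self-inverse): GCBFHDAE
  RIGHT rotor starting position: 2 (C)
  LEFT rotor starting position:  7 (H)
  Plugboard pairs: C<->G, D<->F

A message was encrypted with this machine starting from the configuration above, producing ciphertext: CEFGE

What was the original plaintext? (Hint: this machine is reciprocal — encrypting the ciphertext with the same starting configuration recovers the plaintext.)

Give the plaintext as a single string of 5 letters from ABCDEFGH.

Answer: GCGAD

Derivation:
Char 1 ('C'): step: R->3, L=7; C->plug->G->R->D->L->G->refl->A->L'->B->R'->C->plug->G
Char 2 ('E'): step: R->4, L=7; E->plug->E->R->D->L->G->refl->A->L'->B->R'->G->plug->C
Char 3 ('F'): step: R->5, L=7; F->plug->D->R->C->L->B->refl->C->L'->G->R'->C->plug->G
Char 4 ('G'): step: R->6, L=7; G->plug->C->R->B->L->A->refl->G->L'->D->R'->A->plug->A
Char 5 ('E'): step: R->7, L=7; E->plug->E->R->D->L->G->refl->A->L'->B->R'->F->plug->D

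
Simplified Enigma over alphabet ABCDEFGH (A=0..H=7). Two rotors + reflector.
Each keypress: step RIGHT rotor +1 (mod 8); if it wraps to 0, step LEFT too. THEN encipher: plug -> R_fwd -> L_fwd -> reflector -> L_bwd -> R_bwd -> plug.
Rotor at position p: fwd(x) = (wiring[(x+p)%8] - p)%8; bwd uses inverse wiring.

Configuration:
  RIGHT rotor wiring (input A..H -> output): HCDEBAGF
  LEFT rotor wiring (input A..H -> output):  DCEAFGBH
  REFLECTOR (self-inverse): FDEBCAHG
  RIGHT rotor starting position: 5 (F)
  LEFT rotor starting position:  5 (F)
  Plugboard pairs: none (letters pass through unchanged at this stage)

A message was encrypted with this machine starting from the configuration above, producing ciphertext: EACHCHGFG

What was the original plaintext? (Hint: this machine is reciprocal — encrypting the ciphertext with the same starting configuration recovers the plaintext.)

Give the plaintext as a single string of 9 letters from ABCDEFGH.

Answer: GBHGBACHE

Derivation:
Char 1 ('E'): step: R->6, L=5; E->plug->E->R->F->L->H->refl->G->L'->D->R'->G->plug->G
Char 2 ('A'): step: R->7, L=5; A->plug->A->R->G->L->D->refl->B->L'->A->R'->B->plug->B
Char 3 ('C'): step: R->0, L->6 (L advanced); C->plug->C->R->D->L->E->refl->C->L'->F->R'->H->plug->H
Char 4 ('H'): step: R->1, L=6; H->plug->H->R->G->L->H->refl->G->L'->E->R'->G->plug->G
Char 5 ('C'): step: R->2, L=6; C->plug->C->R->H->L->A->refl->F->L'->C->R'->B->plug->B
Char 6 ('H'): step: R->3, L=6; H->plug->H->R->A->L->D->refl->B->L'->B->R'->A->plug->A
Char 7 ('G'): step: R->4, L=6; G->plug->G->R->H->L->A->refl->F->L'->C->R'->C->plug->C
Char 8 ('F'): step: R->5, L=6; F->plug->F->R->G->L->H->refl->G->L'->E->R'->H->plug->H
Char 9 ('G'): step: R->6, L=6; G->plug->G->R->D->L->E->refl->C->L'->F->R'->E->plug->E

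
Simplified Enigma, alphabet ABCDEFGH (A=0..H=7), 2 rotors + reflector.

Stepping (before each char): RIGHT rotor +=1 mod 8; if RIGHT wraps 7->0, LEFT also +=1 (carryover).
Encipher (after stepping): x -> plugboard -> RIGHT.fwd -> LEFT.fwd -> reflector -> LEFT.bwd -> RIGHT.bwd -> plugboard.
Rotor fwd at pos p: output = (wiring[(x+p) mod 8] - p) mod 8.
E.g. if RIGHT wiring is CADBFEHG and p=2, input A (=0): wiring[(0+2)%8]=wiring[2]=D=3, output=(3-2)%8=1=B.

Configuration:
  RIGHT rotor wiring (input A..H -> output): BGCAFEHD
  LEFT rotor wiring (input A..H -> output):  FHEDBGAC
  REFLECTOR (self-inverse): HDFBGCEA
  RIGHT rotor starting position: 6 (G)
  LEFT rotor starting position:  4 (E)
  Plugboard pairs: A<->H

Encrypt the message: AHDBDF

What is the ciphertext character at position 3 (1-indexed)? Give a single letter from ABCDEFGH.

Char 1 ('A'): step: R->7, L=4; A->plug->H->R->A->L->F->refl->C->L'->B->R'->E->plug->E
Char 2 ('H'): step: R->0, L->5 (L advanced); H->plug->A->R->B->L->D->refl->B->L'->A->R'->D->plug->D
Char 3 ('D'): step: R->1, L=5; D->plug->D->R->E->L->C->refl->F->L'->C->R'->G->plug->G

G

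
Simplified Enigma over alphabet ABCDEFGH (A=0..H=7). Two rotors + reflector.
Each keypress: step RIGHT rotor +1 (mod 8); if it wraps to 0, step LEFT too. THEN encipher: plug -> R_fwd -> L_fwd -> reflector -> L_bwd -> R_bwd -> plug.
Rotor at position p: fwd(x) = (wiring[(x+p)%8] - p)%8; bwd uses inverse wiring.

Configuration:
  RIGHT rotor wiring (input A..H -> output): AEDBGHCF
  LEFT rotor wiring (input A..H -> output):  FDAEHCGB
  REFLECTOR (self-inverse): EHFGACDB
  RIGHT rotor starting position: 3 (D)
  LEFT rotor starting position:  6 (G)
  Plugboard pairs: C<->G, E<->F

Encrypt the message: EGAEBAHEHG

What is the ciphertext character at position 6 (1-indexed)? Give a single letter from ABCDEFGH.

Char 1 ('E'): step: R->4, L=6; E->plug->F->R->A->L->A->refl->E->L'->H->R'->G->plug->C
Char 2 ('G'): step: R->5, L=6; G->plug->C->R->A->L->A->refl->E->L'->H->R'->E->plug->F
Char 3 ('A'): step: R->6, L=6; A->plug->A->R->E->L->C->refl->F->L'->D->R'->F->plug->E
Char 4 ('E'): step: R->7, L=6; E->plug->F->R->H->L->E->refl->A->L'->A->R'->G->plug->C
Char 5 ('B'): step: R->0, L->7 (L advanced); B->plug->B->R->E->L->F->refl->C->L'->A->R'->A->plug->A
Char 6 ('A'): step: R->1, L=7; A->plug->A->R->D->L->B->refl->H->L'->H->R'->H->plug->H

H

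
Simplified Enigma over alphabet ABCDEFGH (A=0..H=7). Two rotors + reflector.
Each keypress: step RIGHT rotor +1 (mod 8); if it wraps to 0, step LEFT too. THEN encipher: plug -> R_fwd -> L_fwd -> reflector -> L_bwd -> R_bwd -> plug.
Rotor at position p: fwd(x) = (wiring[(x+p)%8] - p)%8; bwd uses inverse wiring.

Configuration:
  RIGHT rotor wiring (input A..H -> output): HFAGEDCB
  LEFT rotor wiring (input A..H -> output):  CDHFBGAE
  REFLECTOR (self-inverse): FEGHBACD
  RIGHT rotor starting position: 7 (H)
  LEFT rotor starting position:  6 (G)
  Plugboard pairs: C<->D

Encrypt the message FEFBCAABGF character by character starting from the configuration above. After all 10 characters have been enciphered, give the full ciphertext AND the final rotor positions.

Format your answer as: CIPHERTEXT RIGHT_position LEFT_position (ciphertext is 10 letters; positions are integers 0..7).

Char 1 ('F'): step: R->0, L->7 (L advanced); F->plug->F->R->D->L->A->refl->F->L'->A->R'->C->plug->D
Char 2 ('E'): step: R->1, L=7; E->plug->E->R->C->L->E->refl->B->L'->H->R'->B->plug->B
Char 3 ('F'): step: R->2, L=7; F->plug->F->R->H->L->B->refl->E->L'->C->R'->C->plug->D
Char 4 ('B'): step: R->3, L=7; B->plug->B->R->B->L->D->refl->H->L'->G->R'->E->plug->E
Char 5 ('C'): step: R->4, L=7; C->plug->D->R->F->L->C->refl->G->L'->E->R'->G->plug->G
Char 6 ('A'): step: R->5, L=7; A->plug->A->R->G->L->H->refl->D->L'->B->R'->G->plug->G
Char 7 ('A'): step: R->6, L=7; A->plug->A->R->E->L->G->refl->C->L'->F->R'->H->plug->H
Char 8 ('B'): step: R->7, L=7; B->plug->B->R->A->L->F->refl->A->L'->D->R'->H->plug->H
Char 9 ('G'): step: R->0, L->0 (L advanced); G->plug->G->R->C->L->H->refl->D->L'->B->R'->H->plug->H
Char 10 ('F'): step: R->1, L=0; F->plug->F->R->B->L->D->refl->H->L'->C->R'->E->plug->E
Final: ciphertext=DBDEGGHHHE, RIGHT=1, LEFT=0

Answer: DBDEGGHHHE 1 0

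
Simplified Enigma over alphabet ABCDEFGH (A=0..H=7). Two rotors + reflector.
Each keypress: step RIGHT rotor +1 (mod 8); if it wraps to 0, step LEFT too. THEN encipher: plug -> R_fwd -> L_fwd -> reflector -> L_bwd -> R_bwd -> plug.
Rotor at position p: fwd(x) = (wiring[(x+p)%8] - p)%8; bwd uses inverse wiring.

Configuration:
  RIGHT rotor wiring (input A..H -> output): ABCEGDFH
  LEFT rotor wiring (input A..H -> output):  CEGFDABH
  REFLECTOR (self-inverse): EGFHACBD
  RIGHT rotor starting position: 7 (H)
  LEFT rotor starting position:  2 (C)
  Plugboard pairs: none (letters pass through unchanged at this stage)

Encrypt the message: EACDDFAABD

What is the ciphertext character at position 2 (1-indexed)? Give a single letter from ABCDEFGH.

Char 1 ('E'): step: R->0, L->3 (L advanced); E->plug->E->R->G->L->B->refl->G->L'->D->R'->F->plug->F
Char 2 ('A'): step: R->1, L=3; A->plug->A->R->A->L->C->refl->F->L'->C->R'->E->plug->E

E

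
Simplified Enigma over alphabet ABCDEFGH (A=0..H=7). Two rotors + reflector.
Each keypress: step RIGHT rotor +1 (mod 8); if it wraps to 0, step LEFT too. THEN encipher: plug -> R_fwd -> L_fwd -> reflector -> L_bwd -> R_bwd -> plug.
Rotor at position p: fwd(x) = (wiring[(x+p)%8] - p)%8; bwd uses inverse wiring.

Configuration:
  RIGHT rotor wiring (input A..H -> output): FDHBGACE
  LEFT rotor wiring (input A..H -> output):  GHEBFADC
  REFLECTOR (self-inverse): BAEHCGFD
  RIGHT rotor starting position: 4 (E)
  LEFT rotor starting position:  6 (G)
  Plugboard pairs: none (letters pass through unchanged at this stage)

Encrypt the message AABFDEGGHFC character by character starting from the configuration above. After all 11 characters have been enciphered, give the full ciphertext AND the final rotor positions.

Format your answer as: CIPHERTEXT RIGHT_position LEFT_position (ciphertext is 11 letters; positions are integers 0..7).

Answer: FGADGHEHDDF 7 7

Derivation:
Char 1 ('A'): step: R->5, L=6; A->plug->A->R->D->L->B->refl->A->L'->C->R'->F->plug->F
Char 2 ('A'): step: R->6, L=6; A->plug->A->R->E->L->G->refl->F->L'->A->R'->G->plug->G
Char 3 ('B'): step: R->7, L=6; B->plug->B->R->G->L->H->refl->D->L'->F->R'->A->plug->A
Char 4 ('F'): step: R->0, L->7 (L advanced); F->plug->F->R->A->L->D->refl->H->L'->B->R'->D->plug->D
Char 5 ('D'): step: R->1, L=7; D->plug->D->R->F->L->G->refl->F->L'->D->R'->G->plug->G
Char 6 ('E'): step: R->2, L=7; E->plug->E->R->A->L->D->refl->H->L'->B->R'->H->plug->H
Char 7 ('G'): step: R->3, L=7; G->plug->G->R->A->L->D->refl->H->L'->B->R'->E->plug->E
Char 8 ('G'): step: R->4, L=7; G->plug->G->R->D->L->F->refl->G->L'->F->R'->H->plug->H
Char 9 ('H'): step: R->5, L=7; H->plug->H->R->B->L->H->refl->D->L'->A->R'->D->plug->D
Char 10 ('F'): step: R->6, L=7; F->plug->F->R->D->L->F->refl->G->L'->F->R'->D->plug->D
Char 11 ('C'): step: R->7, L=7; C->plug->C->R->E->L->C->refl->E->L'->H->R'->F->plug->F
Final: ciphertext=FGADGHEHDDF, RIGHT=7, LEFT=7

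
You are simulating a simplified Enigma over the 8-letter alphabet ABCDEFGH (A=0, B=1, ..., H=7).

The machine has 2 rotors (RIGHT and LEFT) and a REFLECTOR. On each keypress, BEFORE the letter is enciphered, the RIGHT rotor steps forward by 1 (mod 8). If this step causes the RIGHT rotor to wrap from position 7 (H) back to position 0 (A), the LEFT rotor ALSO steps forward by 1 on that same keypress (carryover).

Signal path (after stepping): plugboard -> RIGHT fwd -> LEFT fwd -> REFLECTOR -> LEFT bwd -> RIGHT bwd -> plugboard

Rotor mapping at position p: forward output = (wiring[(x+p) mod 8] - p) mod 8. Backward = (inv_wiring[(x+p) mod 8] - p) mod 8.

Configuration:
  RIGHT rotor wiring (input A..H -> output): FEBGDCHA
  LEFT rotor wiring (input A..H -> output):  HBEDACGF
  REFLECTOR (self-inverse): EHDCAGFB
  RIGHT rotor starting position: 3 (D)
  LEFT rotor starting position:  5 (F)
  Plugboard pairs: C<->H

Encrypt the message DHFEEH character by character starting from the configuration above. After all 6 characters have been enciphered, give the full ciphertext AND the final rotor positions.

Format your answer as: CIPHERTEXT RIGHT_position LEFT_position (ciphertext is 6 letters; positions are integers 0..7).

Answer: CEDGDC 1 6

Derivation:
Char 1 ('D'): step: R->4, L=5; D->plug->D->R->E->L->E->refl->A->L'->C->R'->H->plug->C
Char 2 ('H'): step: R->5, L=5; H->plug->C->R->D->L->C->refl->D->L'->H->R'->E->plug->E
Char 3 ('F'): step: R->6, L=5; F->plug->F->R->A->L->F->refl->G->L'->G->R'->D->plug->D
Char 4 ('E'): step: R->7, L=5; E->plug->E->R->H->L->D->refl->C->L'->D->R'->G->plug->G
Char 5 ('E'): step: R->0, L->6 (L advanced); E->plug->E->R->D->L->D->refl->C->L'->G->R'->D->plug->D
Char 6 ('H'): step: R->1, L=6; H->plug->C->R->F->L->F->refl->G->L'->E->R'->H->plug->C
Final: ciphertext=CEDGDC, RIGHT=1, LEFT=6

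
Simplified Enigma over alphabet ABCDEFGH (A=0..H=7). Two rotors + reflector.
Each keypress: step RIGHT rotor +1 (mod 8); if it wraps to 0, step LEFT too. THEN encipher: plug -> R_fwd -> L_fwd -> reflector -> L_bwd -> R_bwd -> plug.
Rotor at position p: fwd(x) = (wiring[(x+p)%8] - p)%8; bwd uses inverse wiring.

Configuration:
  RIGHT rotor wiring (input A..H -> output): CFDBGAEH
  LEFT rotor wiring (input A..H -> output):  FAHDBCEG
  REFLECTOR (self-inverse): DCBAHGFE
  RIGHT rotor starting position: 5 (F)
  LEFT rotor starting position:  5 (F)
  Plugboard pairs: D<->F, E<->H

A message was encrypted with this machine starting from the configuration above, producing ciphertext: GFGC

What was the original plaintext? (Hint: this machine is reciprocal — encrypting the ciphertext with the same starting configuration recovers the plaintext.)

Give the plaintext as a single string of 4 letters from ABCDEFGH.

Answer: ABCF

Derivation:
Char 1 ('G'): step: R->6, L=5; G->plug->G->R->A->L->F->refl->G->L'->G->R'->A->plug->A
Char 2 ('F'): step: R->7, L=5; F->plug->D->R->E->L->D->refl->A->L'->D->R'->B->plug->B
Char 3 ('G'): step: R->0, L->6 (L advanced); G->plug->G->R->E->L->B->refl->C->L'->D->R'->C->plug->C
Char 4 ('C'): step: R->1, L=6; C->plug->C->R->A->L->G->refl->F->L'->F->R'->D->plug->F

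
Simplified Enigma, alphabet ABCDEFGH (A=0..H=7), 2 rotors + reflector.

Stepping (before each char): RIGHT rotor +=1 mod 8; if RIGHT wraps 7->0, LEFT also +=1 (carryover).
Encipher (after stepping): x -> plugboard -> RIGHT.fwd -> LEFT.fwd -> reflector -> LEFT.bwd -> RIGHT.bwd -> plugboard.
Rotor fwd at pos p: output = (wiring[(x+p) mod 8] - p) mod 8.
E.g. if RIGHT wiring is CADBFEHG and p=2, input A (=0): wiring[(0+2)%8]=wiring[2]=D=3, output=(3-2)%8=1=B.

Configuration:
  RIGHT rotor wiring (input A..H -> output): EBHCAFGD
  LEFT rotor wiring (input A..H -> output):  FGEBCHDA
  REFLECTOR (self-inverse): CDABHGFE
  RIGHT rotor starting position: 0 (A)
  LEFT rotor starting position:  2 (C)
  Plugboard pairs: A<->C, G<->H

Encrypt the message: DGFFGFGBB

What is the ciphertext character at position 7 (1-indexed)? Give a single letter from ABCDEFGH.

Char 1 ('D'): step: R->1, L=2; D->plug->D->R->H->L->E->refl->H->L'->B->R'->C->plug->A
Char 2 ('G'): step: R->2, L=2; G->plug->H->R->H->L->E->refl->H->L'->B->R'->F->plug->F
Char 3 ('F'): step: R->3, L=2; F->plug->F->R->B->L->H->refl->E->L'->H->R'->A->plug->C
Char 4 ('F'): step: R->4, L=2; F->plug->F->R->F->L->G->refl->F->L'->D->R'->G->plug->H
Char 5 ('G'): step: R->5, L=2; G->plug->H->R->D->L->F->refl->G->L'->F->R'->G->plug->H
Char 6 ('F'): step: R->6, L=2; F->plug->F->R->E->L->B->refl->D->L'->G->R'->C->plug->A
Char 7 ('G'): step: R->7, L=2; G->plug->H->R->H->L->E->refl->H->L'->B->R'->F->plug->F

F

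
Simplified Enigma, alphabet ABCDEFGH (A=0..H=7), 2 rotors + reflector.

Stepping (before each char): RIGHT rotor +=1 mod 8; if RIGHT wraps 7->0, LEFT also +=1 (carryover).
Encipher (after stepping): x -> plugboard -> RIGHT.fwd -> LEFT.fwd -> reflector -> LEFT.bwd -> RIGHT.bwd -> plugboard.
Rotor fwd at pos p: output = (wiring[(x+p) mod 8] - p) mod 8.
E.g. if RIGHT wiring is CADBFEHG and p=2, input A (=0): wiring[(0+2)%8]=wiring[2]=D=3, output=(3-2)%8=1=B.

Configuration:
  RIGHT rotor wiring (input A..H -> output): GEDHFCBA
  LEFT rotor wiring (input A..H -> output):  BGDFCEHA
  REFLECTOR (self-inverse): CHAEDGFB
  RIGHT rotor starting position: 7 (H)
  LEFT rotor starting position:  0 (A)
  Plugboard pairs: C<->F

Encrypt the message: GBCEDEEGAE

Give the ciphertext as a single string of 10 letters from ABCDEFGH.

Char 1 ('G'): step: R->0, L->1 (L advanced); G->plug->G->R->B->L->C->refl->A->L'->H->R'->D->plug->D
Char 2 ('B'): step: R->1, L=1; B->plug->B->R->C->L->E->refl->D->L'->E->R'->D->plug->D
Char 3 ('C'): step: R->2, L=1; C->plug->F->R->G->L->H->refl->B->L'->D->R'->C->plug->F
Char 4 ('E'): step: R->3, L=1; E->plug->E->R->F->L->G->refl->F->L'->A->R'->H->plug->H
Char 5 ('D'): step: R->4, L=1; D->plug->D->R->E->L->D->refl->E->L'->C->R'->E->plug->E
Char 6 ('E'): step: R->5, L=1; E->plug->E->R->H->L->A->refl->C->L'->B->R'->D->plug->D
Char 7 ('E'): step: R->6, L=1; E->plug->E->R->F->L->G->refl->F->L'->A->R'->C->plug->F
Char 8 ('G'): step: R->7, L=1; G->plug->G->R->D->L->B->refl->H->L'->G->R'->F->plug->C
Char 9 ('A'): step: R->0, L->2 (L advanced); A->plug->A->R->G->L->H->refl->B->L'->A->R'->H->plug->H
Char 10 ('E'): step: R->1, L=2; E->plug->E->R->B->L->D->refl->E->L'->H->R'->G->plug->G

Answer: DDFHEDFCHG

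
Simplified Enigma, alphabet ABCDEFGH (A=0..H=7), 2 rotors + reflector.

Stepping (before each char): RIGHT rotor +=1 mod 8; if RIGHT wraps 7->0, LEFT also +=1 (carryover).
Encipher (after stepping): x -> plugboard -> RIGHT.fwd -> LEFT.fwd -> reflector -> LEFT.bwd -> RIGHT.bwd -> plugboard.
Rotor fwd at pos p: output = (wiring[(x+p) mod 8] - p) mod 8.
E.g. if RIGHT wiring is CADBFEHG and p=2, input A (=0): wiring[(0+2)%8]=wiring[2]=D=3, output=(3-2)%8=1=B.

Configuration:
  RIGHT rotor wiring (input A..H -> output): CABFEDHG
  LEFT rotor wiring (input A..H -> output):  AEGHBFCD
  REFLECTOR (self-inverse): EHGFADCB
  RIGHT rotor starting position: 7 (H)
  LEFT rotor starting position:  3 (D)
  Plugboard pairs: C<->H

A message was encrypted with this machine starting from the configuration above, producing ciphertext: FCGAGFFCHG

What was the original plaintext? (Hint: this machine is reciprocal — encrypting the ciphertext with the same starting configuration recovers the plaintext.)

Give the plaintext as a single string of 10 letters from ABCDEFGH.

Answer: HDACFDBAFH

Derivation:
Char 1 ('F'): step: R->0, L->4 (L advanced); F->plug->F->R->D->L->H->refl->B->L'->B->R'->C->plug->H
Char 2 ('C'): step: R->1, L=4; C->plug->H->R->B->L->B->refl->H->L'->D->R'->D->plug->D
Char 3 ('G'): step: R->2, L=4; G->plug->G->R->A->L->F->refl->D->L'->H->R'->A->plug->A
Char 4 ('A'): step: R->3, L=4; A->plug->A->R->C->L->G->refl->C->L'->G->R'->H->plug->C
Char 5 ('G'): step: R->4, L=4; G->plug->G->R->F->L->A->refl->E->L'->E->R'->F->plug->F
Char 6 ('F'): step: R->5, L=4; F->plug->F->R->E->L->E->refl->A->L'->F->R'->D->plug->D
Char 7 ('F'): step: R->6, L=4; F->plug->F->R->H->L->D->refl->F->L'->A->R'->B->plug->B
Char 8 ('C'): step: R->7, L=4; C->plug->H->R->A->L->F->refl->D->L'->H->R'->A->plug->A
Char 9 ('H'): step: R->0, L->5 (L advanced); H->plug->C->R->B->L->F->refl->D->L'->D->R'->F->plug->F
Char 10 ('G'): step: R->1, L=5; G->plug->G->R->F->L->B->refl->H->L'->E->R'->C->plug->H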